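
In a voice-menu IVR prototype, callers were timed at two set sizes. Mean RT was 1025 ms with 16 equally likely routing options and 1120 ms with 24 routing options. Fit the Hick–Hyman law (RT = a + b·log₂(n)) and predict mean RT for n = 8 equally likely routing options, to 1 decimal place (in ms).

862.6 ms

Solve the two-equation system in a and b:
  b = (1120 − 1025) / (log₂ 24 − log₂ 16) = 95 / (4.5850 − 4) = 162.404 ms/bit
  a = 1025 − 162.404 × 4 = 375.386 ms
Then RT(8) = 375.386 + 162.404 × log₂ 8 = 375.386 + 162.404 × 3 ≈ 862.596 ms.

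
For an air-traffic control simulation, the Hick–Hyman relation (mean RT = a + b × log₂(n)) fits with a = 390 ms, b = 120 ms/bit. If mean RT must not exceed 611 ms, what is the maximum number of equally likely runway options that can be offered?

3

Information budget: (611 − 390)/120 = 1.8417 bits, so n ≤ 2^1.8417 = 3.584 → at most 3.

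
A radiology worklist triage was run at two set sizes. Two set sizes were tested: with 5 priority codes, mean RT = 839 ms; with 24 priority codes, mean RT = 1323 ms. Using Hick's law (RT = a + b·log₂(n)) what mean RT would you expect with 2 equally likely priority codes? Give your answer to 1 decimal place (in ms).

Fit slope and intercept:
  b = (1323 − 839) / (log₂ 24 − log₂ 5) = 484 / (4.5850 − 2.3219) = 213.872 ms/bit
  a = 839 − 213.872 × 2.3219 = 342.404 ms
Then RT(2) = 342.404 + 213.872 × log₂ 2 = 342.404 + 213.872 × 1 ≈ 556.276 ms.

556.3 ms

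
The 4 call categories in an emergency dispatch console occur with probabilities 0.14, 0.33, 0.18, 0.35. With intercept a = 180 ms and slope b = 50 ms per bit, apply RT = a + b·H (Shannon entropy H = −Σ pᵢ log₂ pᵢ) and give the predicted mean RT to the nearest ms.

Entropy contributions −pᵢ log₂ pᵢ: 0.3971, 0.5278, 0.4453, 0.5301; sum H = 1.9003 bits.
RT = a + bH = 180 + 50·1.9003 = 275.02 ms.

275 ms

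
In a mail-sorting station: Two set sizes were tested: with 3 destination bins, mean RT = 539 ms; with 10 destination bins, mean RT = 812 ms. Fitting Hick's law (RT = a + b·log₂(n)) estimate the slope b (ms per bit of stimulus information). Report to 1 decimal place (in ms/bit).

Slope: b = (812 − 539) / (log₂ 10 − log₂ 3) = 273/1.7370 = 157.171 ms/bit.

157.2 ms/bit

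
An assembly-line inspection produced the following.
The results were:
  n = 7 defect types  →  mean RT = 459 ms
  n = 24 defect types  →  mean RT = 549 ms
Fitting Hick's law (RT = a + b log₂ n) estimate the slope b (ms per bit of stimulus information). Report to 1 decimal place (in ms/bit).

50.6 ms/bit

The slope on a log₂ axis is (549 − 459) / (4.5850 − 2.8074) = 50.630 ms/bit.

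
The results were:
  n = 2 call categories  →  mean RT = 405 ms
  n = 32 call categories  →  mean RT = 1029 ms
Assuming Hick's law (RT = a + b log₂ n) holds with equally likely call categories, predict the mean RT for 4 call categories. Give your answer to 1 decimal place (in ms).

Fit slope and intercept:
  b = (1029 − 405) / (log₂ 32 − log₂ 2) = 624 / (5 − 1) = 156.000 ms/bit
  a = 405 − 156.000 × 1 = 249.000 ms
Then RT(4) = 249.000 + 156.000 × log₂ 4 = 249.000 + 156.000 × 2 ≈ 561.000 ms.

561.0 ms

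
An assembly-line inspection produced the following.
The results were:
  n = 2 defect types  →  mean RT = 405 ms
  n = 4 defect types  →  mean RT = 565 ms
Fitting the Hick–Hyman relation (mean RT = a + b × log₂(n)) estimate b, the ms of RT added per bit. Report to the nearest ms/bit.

160 ms/bit

b = (RT₂ − RT₁)/(log₂ n₂ − log₂ n₁) = (565 − 405)/(2 − 1) = 160 ms/bit.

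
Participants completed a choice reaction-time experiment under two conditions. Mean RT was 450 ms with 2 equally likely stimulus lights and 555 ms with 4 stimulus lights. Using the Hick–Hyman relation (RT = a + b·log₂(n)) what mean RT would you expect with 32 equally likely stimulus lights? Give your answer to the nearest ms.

Fit slope and intercept:
  b = (555 − 450) / (log₂ 4 − log₂ 2) = 105 / (2 − 1) = 105 ms/bit
  a = 450 − 105 × 1 = 345 ms
Then RT(32) = 345 + 105 × log₂ 32 = 345 + 105 × 5 ≈ 870.000 ms.

870 ms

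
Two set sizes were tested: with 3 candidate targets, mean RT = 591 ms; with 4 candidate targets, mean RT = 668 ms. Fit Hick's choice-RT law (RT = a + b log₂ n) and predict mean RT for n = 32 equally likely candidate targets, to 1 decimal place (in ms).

1224.6 ms

Fit slope and intercept:
  b = (668 − 591) / (log₂ 4 − log₂ 3) = 77 / (2 − 1.5850) = 185.525 ms/bit
  a = 591 − 185.525 × 1.5850 = 296.949 ms
Then RT(32) = 296.949 + 185.525 × log₂ 32 = 296.949 + 185.525 × 5 ≈ 1224.576 ms.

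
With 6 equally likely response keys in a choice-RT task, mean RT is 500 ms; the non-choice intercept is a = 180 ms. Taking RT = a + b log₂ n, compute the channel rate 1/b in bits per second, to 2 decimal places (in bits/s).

8.08 bits/s

b = (500 − 180)/log₂ 6 = 320/2.5850 = 123.793 ms per bit = 0.12379 s/bit; the reciprocal is 8.078 bits/s.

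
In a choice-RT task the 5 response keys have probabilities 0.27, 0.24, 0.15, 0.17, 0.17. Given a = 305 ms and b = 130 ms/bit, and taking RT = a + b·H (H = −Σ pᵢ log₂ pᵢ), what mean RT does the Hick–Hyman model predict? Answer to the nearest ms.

H = 0.27·log₂(1/0.27) + 0.24·log₂(1/0.24) + 0.15·log₂(1/0.15) + 0.17·log₂(1/0.17) + 0.17·log₂(1/0.17) = 2.2839 bits.
RT = 305 + 130 × 2.2839 = 601.90 ms.

602 ms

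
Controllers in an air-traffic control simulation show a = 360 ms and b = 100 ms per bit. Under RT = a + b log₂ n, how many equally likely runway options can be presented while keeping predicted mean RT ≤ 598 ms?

5

Set 360 + 100·log₂ n ≤ 598 → log₂ n ≤ (598 − 360)/100 = 2.3800.
So n ≤ 2^2.3800 = 5.205; the largest integer n is 5.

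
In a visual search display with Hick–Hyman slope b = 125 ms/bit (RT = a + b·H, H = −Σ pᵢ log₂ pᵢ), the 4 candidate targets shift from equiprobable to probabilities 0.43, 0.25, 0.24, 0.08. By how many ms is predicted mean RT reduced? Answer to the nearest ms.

The RT saving is b·ΔH. Equiprobable H₀ = log₂(4) = 2.0000 bits; with the given probabilities H = 1.8092 bits.
b·(H₀ − H) = 125 × (2.0000 − 1.8092) = 23.85 ms.

24 ms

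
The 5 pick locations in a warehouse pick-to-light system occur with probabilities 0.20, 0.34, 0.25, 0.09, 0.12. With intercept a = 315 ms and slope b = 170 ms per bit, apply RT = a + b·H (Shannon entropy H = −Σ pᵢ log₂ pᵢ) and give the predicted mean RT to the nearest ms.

684 ms

Entropy contributions −pᵢ log₂ pᵢ: 0.4644, 0.5292, 0.5000, 0.3127, 0.3671; sum H = 2.1733 bits.
RT = a + bH = 315 + 170·2.1733 = 684.46 ms.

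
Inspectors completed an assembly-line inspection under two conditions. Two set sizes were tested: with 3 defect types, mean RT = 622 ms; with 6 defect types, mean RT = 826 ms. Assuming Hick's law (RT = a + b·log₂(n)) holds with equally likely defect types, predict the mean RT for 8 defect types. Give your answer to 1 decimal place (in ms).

910.7 ms

Solve the two-equation system in a and b:
  b = (826 − 622) / (log₂ 6 − log₂ 3) = 204 / (2.5850 − 1.5850) = 204.000 ms/bit
  a = 622 − 204.000 × 1.5850 = 298.668 ms
Then RT(8) = 298.668 + 204.000 × log₂ 8 = 298.668 + 204.000 × 3 ≈ 910.668 ms.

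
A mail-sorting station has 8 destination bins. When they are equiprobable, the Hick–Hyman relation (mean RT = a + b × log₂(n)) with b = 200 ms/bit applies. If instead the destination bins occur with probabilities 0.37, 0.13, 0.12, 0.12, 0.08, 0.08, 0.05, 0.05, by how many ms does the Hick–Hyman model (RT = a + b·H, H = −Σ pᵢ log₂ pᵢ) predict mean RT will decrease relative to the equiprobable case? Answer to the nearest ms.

Equiprobable entropy H₀ = log₂ 8 = 3.0000 bits.
Skewed entropy H = −Σ pᵢ log₂ pᵢ = 2.6627 bits.
ΔRT = b·(H₀ − H) = 200 × 0.3373 = 67.46 ms.

67 ms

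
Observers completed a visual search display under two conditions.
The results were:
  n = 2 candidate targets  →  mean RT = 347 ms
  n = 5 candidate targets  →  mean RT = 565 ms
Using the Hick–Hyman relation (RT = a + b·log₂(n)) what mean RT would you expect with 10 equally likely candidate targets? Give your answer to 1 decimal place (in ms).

729.9 ms

RT is linear in log₂ n, so two points fix the line:
  b = (565 − 347) / (log₂ 5 − log₂ 2) = 218 / (2.3219 − 1) = 164.911 ms/bit
  a = 347 − 164.911 × 1 = 182.089 ms
Then RT(10) = 182.089 + 164.911 × log₂ 10 = 182.089 + 164.911 × 3.3219 ≈ 729.911 ms.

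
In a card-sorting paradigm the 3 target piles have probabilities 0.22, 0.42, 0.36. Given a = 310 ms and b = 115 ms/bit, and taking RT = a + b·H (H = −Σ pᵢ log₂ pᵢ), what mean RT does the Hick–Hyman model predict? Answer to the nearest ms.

H = 0.22·log₂(1/0.22) + 0.42·log₂(1/0.42) + 0.36·log₂(1/0.36) = 1.5368 bits.
RT = 310 + 115 × 1.5368 = 486.74 ms.

487 ms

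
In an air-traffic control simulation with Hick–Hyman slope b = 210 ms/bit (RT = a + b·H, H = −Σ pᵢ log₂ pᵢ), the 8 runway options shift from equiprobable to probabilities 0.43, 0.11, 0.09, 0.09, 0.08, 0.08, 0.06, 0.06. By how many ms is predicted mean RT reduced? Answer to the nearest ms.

90 ms

The RT saving is b·ΔH. Equiprobable H₀ = log₂(8) = 3.0000 bits; with the given probabilities H = 2.5692 bits.
b·(H₀ − H) = 210 × (3.0000 − 2.5692) = 90.46 ms.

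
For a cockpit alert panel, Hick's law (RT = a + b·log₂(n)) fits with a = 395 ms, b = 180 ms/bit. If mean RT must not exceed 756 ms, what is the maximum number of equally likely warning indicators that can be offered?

4

Information budget: (756 − 395)/180 = 2.0056 bits, so n ≤ 2^2.0056 = 4.015 → at most 4.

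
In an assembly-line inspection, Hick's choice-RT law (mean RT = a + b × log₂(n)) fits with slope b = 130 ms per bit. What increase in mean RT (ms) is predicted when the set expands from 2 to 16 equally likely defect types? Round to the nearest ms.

Only the slope matters, since a is common to both: ΔRT = b·log₂(n₂/n₁).
log₂(16) − log₂(2) = log₂(16/2) = log₂(8) = 3.
ΔRT = 130 × 3.0000 = 390.000 ms.

390 ms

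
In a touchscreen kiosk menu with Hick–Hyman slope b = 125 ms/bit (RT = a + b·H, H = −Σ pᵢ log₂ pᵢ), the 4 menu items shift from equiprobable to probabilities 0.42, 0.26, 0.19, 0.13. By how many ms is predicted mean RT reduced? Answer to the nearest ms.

The RT saving is b·ΔH. Equiprobable H₀ = log₂(4) = 2.0000 bits; with the given probabilities H = 1.8688 bits.
b·(H₀ − H) = 125 × (2.0000 − 1.8688) = 16.40 ms.

16 ms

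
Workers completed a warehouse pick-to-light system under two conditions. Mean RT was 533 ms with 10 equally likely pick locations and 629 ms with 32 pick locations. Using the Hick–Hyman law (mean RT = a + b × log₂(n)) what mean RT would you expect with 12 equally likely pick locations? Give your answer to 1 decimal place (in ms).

Fit slope and intercept:
  b = (629 − 533) / (log₂ 32 − log₂ 10) = 96 / (5 − 3.3219) = 57.209 ms/bit
  a = 533 − 57.209 × 3.3219 = 342.957 ms
Then RT(12) = 342.957 + 57.209 × log₂ 12 = 342.957 + 57.209 × 3.5850 ≈ 548.048 ms.

548.0 ms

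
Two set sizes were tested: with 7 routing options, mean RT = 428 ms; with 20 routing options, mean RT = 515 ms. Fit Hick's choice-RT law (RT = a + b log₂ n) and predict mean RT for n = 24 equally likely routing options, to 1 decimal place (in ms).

With log₂ n on the abscissa the relation is linear; from the two conditions:
  b = (515 − 428) / (log₂ 20 − log₂ 7) = 87 / (4.3219 − 2.8074) = 57.442 ms/bit
  a = 428 − 57.442 × 2.8074 = 266.740 ms
Then RT(24) = 266.740 + 57.442 × log₂ 24 = 266.740 + 57.442 × 4.5850 ≈ 530.109 ms.

530.1 ms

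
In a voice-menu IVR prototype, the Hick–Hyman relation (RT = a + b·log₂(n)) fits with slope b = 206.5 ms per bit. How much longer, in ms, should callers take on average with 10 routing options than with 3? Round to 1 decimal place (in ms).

358.7 ms

ΔRT = (a + b log₂ n₂) − (a + b log₂ n₁) = b·(log₂ n₂ − log₂ n₁).
log₂(10) − log₂(3) = 3.3219 − 1.5850 = 1.7370.
ΔRT = 206.5 × 1.7370 = 358.683 ms.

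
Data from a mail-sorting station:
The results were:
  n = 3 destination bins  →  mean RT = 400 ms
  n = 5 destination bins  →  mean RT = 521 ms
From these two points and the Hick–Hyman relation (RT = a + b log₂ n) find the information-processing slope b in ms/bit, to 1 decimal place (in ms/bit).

b = (RT₂ − RT₁)/(log₂ n₂ − log₂ n₁) = (521 − 400)/(2.3219 − 1.5850) = 164.187 ms/bit.

164.2 ms/bit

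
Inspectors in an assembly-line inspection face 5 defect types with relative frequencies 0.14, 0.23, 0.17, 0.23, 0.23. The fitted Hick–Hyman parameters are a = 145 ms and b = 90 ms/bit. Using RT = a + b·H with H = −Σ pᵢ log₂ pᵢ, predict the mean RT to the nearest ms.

352 ms

H = 0.14·log₂(1/0.14) + 0.23·log₂(1/0.23) + 0.17·log₂(1/0.17) + 0.23·log₂(1/0.23) + 0.23·log₂(1/0.23) = 2.2947 bits.
RT = 145 + 90 × 2.2947 = 351.52 ms.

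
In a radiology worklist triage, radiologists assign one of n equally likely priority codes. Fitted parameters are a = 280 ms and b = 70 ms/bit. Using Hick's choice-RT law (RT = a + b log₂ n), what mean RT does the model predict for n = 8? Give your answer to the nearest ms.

log₂(8) = 3 bits, so RT = 280 + 70 × 3 ≈ 490.000 ms.

490 ms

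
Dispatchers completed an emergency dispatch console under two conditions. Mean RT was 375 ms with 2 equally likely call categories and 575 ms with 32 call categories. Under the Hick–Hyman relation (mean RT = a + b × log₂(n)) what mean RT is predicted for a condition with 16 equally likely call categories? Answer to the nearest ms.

525 ms

Fit slope and intercept:
  b = (575 − 375) / (log₂ 32 − log₂ 2) = 200 / (5 − 1) = 50 ms/bit
  a = 375 − 50 × 1 = 325 ms
Then RT(16) = 325 + 50 × log₂ 16 = 325 + 50 × 4 ≈ 525.000 ms.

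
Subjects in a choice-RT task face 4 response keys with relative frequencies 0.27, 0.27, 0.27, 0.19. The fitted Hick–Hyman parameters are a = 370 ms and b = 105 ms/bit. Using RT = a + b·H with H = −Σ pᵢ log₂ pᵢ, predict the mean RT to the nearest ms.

578 ms

H = 0.27·log₂(1/0.27) + 0.27·log₂(1/0.27) + 0.27·log₂(1/0.27) + 0.19·log₂(1/0.19) = 1.9853 bits.
RT = 370 + 105 × 1.9853 = 578.46 ms.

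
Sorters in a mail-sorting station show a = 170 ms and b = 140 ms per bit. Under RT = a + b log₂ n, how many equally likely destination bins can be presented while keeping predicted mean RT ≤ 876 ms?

Information budget: (876 − 170)/140 = 5.0429 bits, so n ≤ 2^5.0429 = 32.965 → at most 32.

32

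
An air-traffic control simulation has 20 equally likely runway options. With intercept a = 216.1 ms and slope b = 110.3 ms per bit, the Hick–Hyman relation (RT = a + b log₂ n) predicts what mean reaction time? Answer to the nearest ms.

693 ms

log₂(20) = 4.3219 bits, so RT = 216.1 + 110.3 × 4.3219 ≈ 692.809 ms.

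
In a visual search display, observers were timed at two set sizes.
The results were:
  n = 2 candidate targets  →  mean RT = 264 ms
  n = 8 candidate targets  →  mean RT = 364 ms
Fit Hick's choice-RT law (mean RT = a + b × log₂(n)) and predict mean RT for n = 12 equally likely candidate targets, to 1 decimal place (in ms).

393.2 ms

Fit slope and intercept:
  b = (364 − 264) / (log₂ 8 − log₂ 2) = 100 / (3 − 1) = 50.000 ms/bit
  a = 264 − 50.000 × 1 = 214.000 ms
Then RT(12) = 214.000 + 50.000 × log₂ 12 = 214.000 + 50.000 × 3.5850 ≈ 393.248 ms.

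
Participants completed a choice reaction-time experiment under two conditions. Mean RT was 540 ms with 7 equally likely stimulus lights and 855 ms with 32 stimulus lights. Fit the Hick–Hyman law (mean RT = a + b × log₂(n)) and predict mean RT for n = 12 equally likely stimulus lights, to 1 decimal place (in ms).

Solve the two-equation system in a and b:
  b = (855 − 540) / (log₂ 32 − log₂ 7) = 315 / (5 − 2.8074) = 143.662 ms/bit
  a = 540 − 143.662 × 2.8074 = 136.689 ms
Then RT(12) = 136.689 + 143.662 × log₂ 12 = 136.689 + 143.662 × 3.5850 ≈ 651.713 ms.

651.7 ms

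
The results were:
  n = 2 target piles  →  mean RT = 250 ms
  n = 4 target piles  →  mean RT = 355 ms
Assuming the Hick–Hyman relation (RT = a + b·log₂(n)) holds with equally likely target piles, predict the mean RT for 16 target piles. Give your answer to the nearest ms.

Solve the two-equation system in a and b:
  b = (355 − 250) / (log₂ 4 − log₂ 2) = 105 / (2 − 1) = 105 ms/bit
  a = 250 − 105 × 1 = 145 ms
Then RT(16) = 145 + 105 × log₂ 16 = 145 + 105 × 4 ≈ 565.000 ms.

565 ms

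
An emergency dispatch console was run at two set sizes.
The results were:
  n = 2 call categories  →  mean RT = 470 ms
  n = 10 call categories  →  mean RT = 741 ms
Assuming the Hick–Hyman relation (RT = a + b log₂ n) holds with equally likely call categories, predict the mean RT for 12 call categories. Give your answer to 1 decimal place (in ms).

771.7 ms

Solve the two-equation system in a and b:
  b = (741 − 470) / (log₂ 10 − log₂ 2) = 271 / (3.3219 − 1) = 116.713 ms/bit
  a = 470 − 116.713 × 1 = 353.287 ms
Then RT(12) = 353.287 + 116.713 × log₂ 12 = 353.287 + 116.713 × 3.5850 ≈ 771.700 ms.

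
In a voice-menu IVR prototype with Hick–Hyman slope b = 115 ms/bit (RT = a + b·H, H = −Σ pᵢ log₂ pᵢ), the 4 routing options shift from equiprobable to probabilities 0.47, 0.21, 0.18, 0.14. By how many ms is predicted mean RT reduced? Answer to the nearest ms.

The RT saving is b·ΔH. Equiprobable H₀ = log₂(4) = 2.0000 bits; with the given probabilities H = 1.8272 bits.
b·(H₀ − H) = 115 × (2.0000 − 1.8272) = 19.87 ms.

20 ms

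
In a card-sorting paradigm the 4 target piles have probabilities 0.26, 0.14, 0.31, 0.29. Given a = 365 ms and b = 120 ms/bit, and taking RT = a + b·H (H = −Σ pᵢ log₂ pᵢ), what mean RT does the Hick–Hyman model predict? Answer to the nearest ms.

Entropy contributions −pᵢ log₂ pᵢ: 0.5053, 0.3971, 0.5238, 0.5179; sum H = 1.9441 bits.
RT = a + bH = 365 + 120·1.9441 = 598.29 ms.

598 ms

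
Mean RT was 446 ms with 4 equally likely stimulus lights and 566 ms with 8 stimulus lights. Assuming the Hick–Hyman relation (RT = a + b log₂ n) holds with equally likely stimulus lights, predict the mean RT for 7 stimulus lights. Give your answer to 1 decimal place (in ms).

542.9 ms

Fit slope and intercept:
  b = (566 − 446) / (log₂ 8 − log₂ 4) = 120 / (3 − 2) = 120.000 ms/bit
  a = 446 − 120.000 × 2 = 206.000 ms
Then RT(7) = 206.000 + 120.000 × log₂ 7 = 206.000 + 120.000 × 2.8074 ≈ 542.883 ms.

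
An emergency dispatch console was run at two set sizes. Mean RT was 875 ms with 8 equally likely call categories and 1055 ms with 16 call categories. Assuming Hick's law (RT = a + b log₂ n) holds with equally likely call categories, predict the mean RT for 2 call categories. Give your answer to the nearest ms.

515 ms

With log₂ n on the abscissa the relation is linear; from the two conditions:
  b = (1055 − 875) / (log₂ 16 − log₂ 8) = 180 / (4 − 3) = 180 ms/bit
  a = 875 − 180 × 3 = 335 ms
Then RT(2) = 335 + 180 × log₂ 2 = 335 + 180 × 1 ≈ 515.000 ms.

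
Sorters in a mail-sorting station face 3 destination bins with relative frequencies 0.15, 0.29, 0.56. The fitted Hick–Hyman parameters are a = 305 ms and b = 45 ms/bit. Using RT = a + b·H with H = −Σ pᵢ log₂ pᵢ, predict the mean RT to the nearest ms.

368 ms

H = 0.15·log₂(1/0.15) + 0.29·log₂(1/0.29) + 0.56·log₂(1/0.56) = 1.3969 bits.
RT = 305 + 45 × 1.3969 = 367.86 ms.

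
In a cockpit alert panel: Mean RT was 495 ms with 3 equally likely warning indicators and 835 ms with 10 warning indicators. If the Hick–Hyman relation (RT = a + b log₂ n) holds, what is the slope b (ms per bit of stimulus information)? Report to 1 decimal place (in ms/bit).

195.7 ms/bit

b = (RT₂ − RT₁)/(log₂ n₂ − log₂ n₁) = (835 − 495)/(3.3219 − 1.5850) = 195.744 ms/bit.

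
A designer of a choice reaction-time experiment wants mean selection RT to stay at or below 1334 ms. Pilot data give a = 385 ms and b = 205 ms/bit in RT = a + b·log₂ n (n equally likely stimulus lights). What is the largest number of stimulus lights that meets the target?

24

Set 385 + 205·log₂ n ≤ 1334 → log₂ n ≤ (1334 − 385)/205 = 4.6293.
So n ≤ 2^4.6293 = 24.748; the largest integer n is 24.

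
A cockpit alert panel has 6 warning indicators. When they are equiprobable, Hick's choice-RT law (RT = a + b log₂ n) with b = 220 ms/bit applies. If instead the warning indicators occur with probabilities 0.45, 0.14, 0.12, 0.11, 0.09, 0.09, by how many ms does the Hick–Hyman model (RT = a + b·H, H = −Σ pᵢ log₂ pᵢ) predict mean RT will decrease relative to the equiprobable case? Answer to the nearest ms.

The RT saving is b·ΔH. Equiprobable H₀ = log₂(6) = 2.5850 bits; with the given probabilities H = 2.2582 bits.
b·(H₀ − H) = 220 × (2.5850 − 2.2582) = 71.89 ms.

72 ms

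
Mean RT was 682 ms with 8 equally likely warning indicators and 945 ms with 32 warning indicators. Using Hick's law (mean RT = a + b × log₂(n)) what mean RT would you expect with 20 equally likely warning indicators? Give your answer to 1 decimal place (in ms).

Fit slope and intercept:
  b = (945 − 682) / (log₂ 32 − log₂ 8) = 263 / (5 − 3) = 131.500 ms/bit
  a = 682 − 131.500 × 3 = 287.500 ms
Then RT(20) = 287.500 + 131.500 × log₂ 20 = 287.500 + 131.500 × 4.3219 ≈ 855.834 ms.

855.8 ms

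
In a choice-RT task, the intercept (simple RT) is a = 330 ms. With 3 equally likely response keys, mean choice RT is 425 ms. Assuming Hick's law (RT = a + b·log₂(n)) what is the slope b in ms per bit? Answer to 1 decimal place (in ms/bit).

b = (425 − 330) / log₂(3) = 95 / 1.5850 = 59.938 ms/bit.

59.9 ms/bit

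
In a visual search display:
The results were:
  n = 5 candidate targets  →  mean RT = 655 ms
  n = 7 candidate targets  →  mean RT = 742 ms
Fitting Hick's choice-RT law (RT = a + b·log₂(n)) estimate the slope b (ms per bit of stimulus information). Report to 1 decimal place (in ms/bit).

Slope: b = (742 − 655) / (log₂ 7 − log₂ 5) = 87/0.4854 = 179.224 ms/bit.

179.2 ms/bit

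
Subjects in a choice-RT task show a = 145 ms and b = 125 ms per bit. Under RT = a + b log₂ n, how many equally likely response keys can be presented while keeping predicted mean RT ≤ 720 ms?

24

125·log₂ n ≤ 720 − 145 = 575, giving log₂ n ≤ 4.6000 and n ≤ 24.251. The largest whole number is 24.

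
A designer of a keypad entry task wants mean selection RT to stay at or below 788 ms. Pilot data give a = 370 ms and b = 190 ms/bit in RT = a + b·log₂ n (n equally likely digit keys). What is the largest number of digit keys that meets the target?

Information budget: (788 − 370)/190 = 2.2000 bits, so n ≤ 2^2.2000 = 4.595 → at most 4.

4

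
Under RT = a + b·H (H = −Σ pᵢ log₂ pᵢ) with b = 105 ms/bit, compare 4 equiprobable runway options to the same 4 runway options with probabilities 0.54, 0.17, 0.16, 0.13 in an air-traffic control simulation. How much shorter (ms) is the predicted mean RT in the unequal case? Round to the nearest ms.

29 ms

The RT saving is b·ΔH. Equiprobable H₀ = log₂(4) = 2.0000 bits; with the given probabilities H = 1.7203 bits.
b·(H₀ − H) = 105 × (2.0000 − 1.7203) = 29.37 ms.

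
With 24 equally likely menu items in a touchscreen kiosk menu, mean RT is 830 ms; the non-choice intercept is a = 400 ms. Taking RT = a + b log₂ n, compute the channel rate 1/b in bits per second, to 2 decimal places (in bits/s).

10.66 bits/s

Choice component = 830 − 400 = 430 ms over log₂(24) = 4.5850 bits.
b = 430 / 4.5850 = 93.785 ms/bit, so 1/b = 10.663 bits/s.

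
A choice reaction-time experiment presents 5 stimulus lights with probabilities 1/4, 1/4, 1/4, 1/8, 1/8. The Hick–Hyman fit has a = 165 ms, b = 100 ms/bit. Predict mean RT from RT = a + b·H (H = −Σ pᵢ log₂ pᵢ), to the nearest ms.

H = −Σ pᵢ log₂ pᵢ = 0.25·2 + 0.25·2 + 0.25·2 + 0.125·3 + 0.125·3 = 2.250 bits.
RT = 165 + 100 × 2.250 = 390.00 ms.

390 ms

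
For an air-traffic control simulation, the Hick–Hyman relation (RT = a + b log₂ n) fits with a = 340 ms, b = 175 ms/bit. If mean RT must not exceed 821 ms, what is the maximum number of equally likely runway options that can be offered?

6

Information budget: (821 − 340)/175 = 2.7486 bits, so n ≤ 2^2.7486 = 6.721 → at most 6.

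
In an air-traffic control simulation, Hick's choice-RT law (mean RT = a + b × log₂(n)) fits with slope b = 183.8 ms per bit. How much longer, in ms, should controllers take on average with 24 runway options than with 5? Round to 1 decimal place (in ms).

415.9 ms

ΔRT = (a + b log₂ n₂) − (a + b log₂ n₁) = b·(log₂ n₂ − log₂ n₁).
log₂(24) − log₂(5) = 4.5850 − 2.3219 = 2.2630.
ΔRT = 183.8 × 2.2630 = 415.946 ms.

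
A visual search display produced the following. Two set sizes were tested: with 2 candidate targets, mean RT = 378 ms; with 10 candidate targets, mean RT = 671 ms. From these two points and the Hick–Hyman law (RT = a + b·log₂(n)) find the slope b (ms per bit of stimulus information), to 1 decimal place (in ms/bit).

126.2 ms/bit

Slope: b = (671 − 378) / (log₂ 10 − log₂ 2) = 293/2.3219 = 126.188 ms/bit.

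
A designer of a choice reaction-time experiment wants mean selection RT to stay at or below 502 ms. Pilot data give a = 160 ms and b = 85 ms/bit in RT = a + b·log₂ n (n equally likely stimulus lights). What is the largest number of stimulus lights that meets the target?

16

Set 160 + 85·log₂ n ≤ 502 → log₂ n ≤ (502 − 160)/85 = 4.0235.
So n ≤ 2^4.0235 = 16.263; the largest integer n is 16.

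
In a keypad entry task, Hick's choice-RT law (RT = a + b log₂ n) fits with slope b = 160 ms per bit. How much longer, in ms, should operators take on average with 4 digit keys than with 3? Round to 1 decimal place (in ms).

The intercept a cancels: ΔRT = b·(log₂ n₂ − log₂ n₁) = b·log₂(n₂/n₁).
log₂(4) − log₂(3) = 2 − 1.5850 = 0.4150.
ΔRT = 160 × 0.4150 = 66.406 ms.

66.4 ms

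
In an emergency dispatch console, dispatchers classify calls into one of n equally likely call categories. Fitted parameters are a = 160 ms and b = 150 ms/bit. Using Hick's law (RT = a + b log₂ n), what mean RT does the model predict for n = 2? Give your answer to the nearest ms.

310 ms

log₂(2) = 1 bits, so RT = 160 + 150 × 1 ≈ 310.000 ms.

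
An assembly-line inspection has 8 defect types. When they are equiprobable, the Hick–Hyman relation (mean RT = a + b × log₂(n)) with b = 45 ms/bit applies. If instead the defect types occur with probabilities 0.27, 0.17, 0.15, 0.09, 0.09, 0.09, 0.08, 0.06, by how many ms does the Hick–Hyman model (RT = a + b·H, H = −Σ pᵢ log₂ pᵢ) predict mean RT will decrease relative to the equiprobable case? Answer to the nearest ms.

Equiprobable entropy H₀ = log₂ 8 = 3.0000 bits.
Skewed entropy H = −Σ pᵢ log₂ pᵢ = 2.8282 bits.
ΔRT = b·(H₀ − H) = 45 × 0.1718 = 7.73 ms.

8 ms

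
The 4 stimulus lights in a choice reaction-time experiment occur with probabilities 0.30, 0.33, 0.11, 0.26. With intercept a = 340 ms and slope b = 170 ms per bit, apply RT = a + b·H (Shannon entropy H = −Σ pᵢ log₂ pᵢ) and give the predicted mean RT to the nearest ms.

664 ms

H = 0.30·log₂(1/0.30) + 0.33·log₂(1/0.33) + 0.11·log₂(1/0.11) + 0.26·log₂(1/0.26) = 1.9045 bits.
RT = 340 + 170 × 1.9045 = 663.76 ms.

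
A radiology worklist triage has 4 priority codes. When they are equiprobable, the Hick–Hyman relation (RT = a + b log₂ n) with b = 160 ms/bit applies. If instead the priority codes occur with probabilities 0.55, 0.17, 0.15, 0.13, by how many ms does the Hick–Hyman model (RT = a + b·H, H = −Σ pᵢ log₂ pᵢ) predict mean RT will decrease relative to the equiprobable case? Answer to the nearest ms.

Equiprobable entropy H₀ = log₂ 4 = 2.0000 bits.
Skewed entropy H = −Σ pᵢ log₂ pᵢ = 1.7021 bits.
ΔRT = b·(H₀ − H) = 160 × 0.2979 = 47.66 ms.

48 ms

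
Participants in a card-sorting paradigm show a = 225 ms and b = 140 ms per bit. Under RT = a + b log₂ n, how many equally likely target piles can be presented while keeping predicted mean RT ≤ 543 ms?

140·log₂ n ≤ 543 − 225 = 318, giving log₂ n ≤ 2.2714 and n ≤ 4.828. The largest whole number is 4.

4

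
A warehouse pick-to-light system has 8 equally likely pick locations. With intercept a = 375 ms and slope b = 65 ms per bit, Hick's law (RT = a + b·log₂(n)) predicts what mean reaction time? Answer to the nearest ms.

570 ms

log₂(8) = 3 bits, so RT = 375 + 65 × 3 ≈ 570.000 ms.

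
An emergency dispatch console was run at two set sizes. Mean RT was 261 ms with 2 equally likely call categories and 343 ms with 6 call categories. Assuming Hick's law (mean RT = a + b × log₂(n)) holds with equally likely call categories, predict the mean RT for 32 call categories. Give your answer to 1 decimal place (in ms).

467.9 ms

Fit slope and intercept:
  b = (343 − 261) / (log₂ 6 − log₂ 2) = 82 / (2.5850 − 1) = 51.736 ms/bit
  a = 261 − 51.736 × 1 = 209.264 ms
Then RT(32) = 209.264 + 51.736 × log₂ 32 = 209.264 + 51.736 × 5 ≈ 467.945 ms.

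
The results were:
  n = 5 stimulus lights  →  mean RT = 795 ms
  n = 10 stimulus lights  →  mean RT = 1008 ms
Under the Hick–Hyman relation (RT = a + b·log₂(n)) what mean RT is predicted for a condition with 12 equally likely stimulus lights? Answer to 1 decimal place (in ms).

1064.0 ms

Solve the two-equation system in a and b:
  b = (1008 − 795) / (log₂ 10 − log₂ 5) = 213 / (3.3219 − 2.3219) = 213.000 ms/bit
  a = 795 − 213.000 × 2.3219 = 300.429 ms
Then RT(12) = 300.429 + 213.000 × log₂ 12 = 300.429 + 213.000 × 3.5850 ≈ 1064.026 ms.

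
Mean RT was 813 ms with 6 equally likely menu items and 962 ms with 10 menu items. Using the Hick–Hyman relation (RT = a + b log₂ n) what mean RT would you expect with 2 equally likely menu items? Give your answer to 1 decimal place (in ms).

Fit slope and intercept:
  b = (962 − 813) / (log₂ 10 − log₂ 6) = 149 / (3.3219 − 2.5850) = 202.180 ms/bit
  a = 813 − 202.180 × 2.5850 = 290.371 ms
Then RT(2) = 290.371 + 202.180 × log₂ 2 = 290.371 + 202.180 × 1 ≈ 492.552 ms.

492.6 ms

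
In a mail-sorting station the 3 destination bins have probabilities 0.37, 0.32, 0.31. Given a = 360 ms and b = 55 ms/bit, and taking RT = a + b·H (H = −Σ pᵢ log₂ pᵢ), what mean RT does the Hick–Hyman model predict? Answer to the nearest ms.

H = 0.37·log₂(1/0.37) + 0.32·log₂(1/0.32) + 0.31·log₂(1/0.31) = 1.5806 bits.
RT = 360 + 55 × 1.5806 = 446.93 ms.

447 ms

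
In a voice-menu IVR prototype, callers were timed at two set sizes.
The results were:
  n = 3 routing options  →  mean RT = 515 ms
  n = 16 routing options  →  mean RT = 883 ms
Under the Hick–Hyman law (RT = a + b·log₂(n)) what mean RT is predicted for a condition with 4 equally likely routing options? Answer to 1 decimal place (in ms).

Fit slope and intercept:
  b = (883 − 515) / (log₂ 16 − log₂ 3) = 368 / (4 − 1.5850) = 152.379 ms/bit
  a = 515 − 152.379 × 1.5850 = 273.486 ms
Then RT(4) = 273.486 + 152.379 × log₂ 4 = 273.486 + 152.379 × 2 ≈ 578.243 ms.

578.2 ms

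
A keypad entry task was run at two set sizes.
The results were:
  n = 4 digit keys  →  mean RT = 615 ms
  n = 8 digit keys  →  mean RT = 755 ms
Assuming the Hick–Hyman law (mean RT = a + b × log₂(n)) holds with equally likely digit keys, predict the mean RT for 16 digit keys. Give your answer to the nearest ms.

895 ms

RT is linear in log₂ n, so two points fix the line:
  b = (755 − 615) / (log₂ 8 − log₂ 4) = 140 / (3 − 2) = 140 ms/bit
  a = 615 − 140 × 2 = 335 ms
Then RT(16) = 335 + 140 × log₂ 16 = 335 + 140 × 4 ≈ 895.000 ms.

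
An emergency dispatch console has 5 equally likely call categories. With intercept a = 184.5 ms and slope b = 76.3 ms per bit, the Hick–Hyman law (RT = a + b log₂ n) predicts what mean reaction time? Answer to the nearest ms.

log₂(5) = 2.3219 bits, so RT = 184.5 + 76.3 × 2.3219 ≈ 361.663 ms.

362 ms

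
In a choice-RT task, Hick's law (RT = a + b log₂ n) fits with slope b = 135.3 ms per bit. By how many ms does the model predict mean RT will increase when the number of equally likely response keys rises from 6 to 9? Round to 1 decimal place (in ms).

79.1 ms

Only the slope matters, since a is common to both: ΔRT = b·log₂(n₂/n₁).
log₂(9) − log₂(6) = 3.1699 − 2.5850 = 0.5850.
ΔRT = 135.3 × 0.5850 = 79.145 ms.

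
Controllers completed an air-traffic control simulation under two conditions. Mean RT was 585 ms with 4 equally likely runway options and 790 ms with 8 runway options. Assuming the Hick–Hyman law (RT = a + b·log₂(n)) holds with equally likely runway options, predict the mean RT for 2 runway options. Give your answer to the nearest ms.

380 ms

RT is linear in log₂ n, so two points fix the line:
  b = (790 − 585) / (log₂ 8 − log₂ 4) = 205 / (3 − 2) = 205 ms/bit
  a = 585 − 205 × 2 = 175 ms
Then RT(2) = 175 + 205 × log₂ 2 = 175 + 205 × 1 ≈ 380.000 ms.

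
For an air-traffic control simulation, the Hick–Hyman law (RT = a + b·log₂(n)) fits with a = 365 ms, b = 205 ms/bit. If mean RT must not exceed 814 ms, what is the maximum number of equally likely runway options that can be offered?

Information budget: (814 − 365)/205 = 2.1902 bits, so n ≤ 2^2.1902 = 4.564 → at most 4.

4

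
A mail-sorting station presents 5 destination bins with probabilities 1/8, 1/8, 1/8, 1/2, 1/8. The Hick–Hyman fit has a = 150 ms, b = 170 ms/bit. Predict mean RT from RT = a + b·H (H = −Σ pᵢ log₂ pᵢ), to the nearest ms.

Each term −pᵢ log₂ pᵢ: 0.125·3 + 0.125·3 + 0.125·3 + 0.5·1 + 0.125·3; summed, H = 2.000 bits.
Mean RT = a + bH = 150 + 170·2.000 = 490.00 ms.

490 ms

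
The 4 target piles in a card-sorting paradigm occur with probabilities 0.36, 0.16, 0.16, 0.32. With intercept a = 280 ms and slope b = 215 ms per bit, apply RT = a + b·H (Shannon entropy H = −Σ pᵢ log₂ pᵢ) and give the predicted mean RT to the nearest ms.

689 ms

Entropy contributions −pᵢ log₂ pᵢ: 0.5306, 0.4230, 0.4230, 0.5260; sum H = 1.9027 bits.
RT = a + bH = 280 + 215·1.9027 = 689.08 ms.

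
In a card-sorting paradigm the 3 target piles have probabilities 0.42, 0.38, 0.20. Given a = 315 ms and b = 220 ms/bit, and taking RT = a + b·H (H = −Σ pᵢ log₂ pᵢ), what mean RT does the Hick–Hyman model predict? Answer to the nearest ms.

650 ms

H = 0.42·log₂(1/0.42) + 0.38·log₂(1/0.38) + 0.20·log₂(1/0.20) = 1.5205 bits.
RT = 315 + 220 × 1.5205 = 649.51 ms.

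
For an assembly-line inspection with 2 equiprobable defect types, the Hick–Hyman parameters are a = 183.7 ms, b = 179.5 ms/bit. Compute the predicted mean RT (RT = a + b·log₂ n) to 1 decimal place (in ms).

log₂(2) = 1 bits, so RT = 183.7 + 179.5 × 1 ≈ 363.200 ms.

363.2 ms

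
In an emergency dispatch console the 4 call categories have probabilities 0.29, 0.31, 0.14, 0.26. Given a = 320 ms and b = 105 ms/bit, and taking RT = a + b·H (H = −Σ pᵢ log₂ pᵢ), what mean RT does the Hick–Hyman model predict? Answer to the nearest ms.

H = 0.29·log₂(1/0.29) + 0.31·log₂(1/0.31) + 0.14·log₂(1/0.14) + 0.26·log₂(1/0.26) = 1.9441 bits.
RT = 320 + 105 × 1.9441 = 524.13 ms.

524 ms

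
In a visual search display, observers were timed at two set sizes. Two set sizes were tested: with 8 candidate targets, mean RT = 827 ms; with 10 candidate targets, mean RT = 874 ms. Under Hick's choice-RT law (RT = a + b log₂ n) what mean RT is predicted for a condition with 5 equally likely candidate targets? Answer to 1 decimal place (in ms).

728.0 ms

With log₂ n on the abscissa the relation is linear; from the two conditions:
  b = (874 − 827) / (log₂ 10 − log₂ 8) = 47 / (3.3219 − 3) = 145.995 ms/bit
  a = 827 − 145.995 × 3 = 389.014 ms
Then RT(5) = 389.014 + 145.995 × log₂ 5 = 389.014 + 145.995 × 2.3219 ≈ 728.005 ms.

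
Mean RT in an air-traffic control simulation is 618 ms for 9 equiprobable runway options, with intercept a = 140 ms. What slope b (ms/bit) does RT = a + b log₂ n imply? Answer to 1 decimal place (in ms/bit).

150.8 ms/bit

log₂(9) = 3.1699 bits.
b = (RT − a)/log₂ n = (618 − 140) / 3.1699 = 150.792 ms/bit.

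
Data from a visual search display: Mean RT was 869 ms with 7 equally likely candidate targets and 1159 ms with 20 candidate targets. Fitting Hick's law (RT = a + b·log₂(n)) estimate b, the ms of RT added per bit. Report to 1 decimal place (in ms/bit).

b = (RT₂ − RT₁)/(log₂ n₂ − log₂ n₁) = (1159 − 869)/(4.3219 − 2.8074) = 191.473 ms/bit.

191.5 ms/bit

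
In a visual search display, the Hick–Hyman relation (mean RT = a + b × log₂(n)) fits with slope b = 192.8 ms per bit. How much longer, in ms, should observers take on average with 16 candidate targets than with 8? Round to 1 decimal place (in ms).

192.8 ms

The intercept a cancels: ΔRT = b·(log₂ n₂ − log₂ n₁) = b·log₂(n₂/n₁).
log₂(16) − log₂(8) = log₂(16/8) = log₂(2) = 1.
ΔRT = 192.8 × 1.0000 = 192.800 ms.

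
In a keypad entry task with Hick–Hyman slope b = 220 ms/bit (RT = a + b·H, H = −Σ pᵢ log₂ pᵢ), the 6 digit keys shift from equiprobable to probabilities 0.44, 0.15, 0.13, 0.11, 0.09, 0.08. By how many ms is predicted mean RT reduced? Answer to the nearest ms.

The RT saving is b·ΔH. Equiprobable H₀ = log₂(6) = 2.5850 bits; with the given probabilities H = 2.2688 bits.
b·(H₀ − H) = 220 × (2.5850 − 2.2688) = 69.56 ms.

70 ms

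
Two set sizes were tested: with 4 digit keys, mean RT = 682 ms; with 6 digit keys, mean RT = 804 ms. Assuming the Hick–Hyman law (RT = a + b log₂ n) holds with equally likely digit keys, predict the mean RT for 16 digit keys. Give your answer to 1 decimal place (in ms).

1099.1 ms

Fit slope and intercept:
  b = (804 − 682) / (log₂ 6 − log₂ 4) = 122 / (2.5850 − 2) = 208.560 ms/bit
  a = 682 − 208.560 × 2 = 264.879 ms
Then RT(16) = 264.879 + 208.560 × log₂ 16 = 264.879 + 208.560 × 4 ≈ 1099.121 ms.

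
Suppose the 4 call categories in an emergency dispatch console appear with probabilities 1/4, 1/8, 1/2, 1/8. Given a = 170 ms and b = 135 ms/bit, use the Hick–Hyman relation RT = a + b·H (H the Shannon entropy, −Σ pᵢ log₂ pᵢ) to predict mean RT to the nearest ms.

Each term −pᵢ log₂ pᵢ: 0.25·2 + 0.125·3 + 0.5·1 + 0.125·3; summed, H = 1.750 bits.
Mean RT = a + bH = 170 + 135·1.750 = 406.25 ms.

406 ms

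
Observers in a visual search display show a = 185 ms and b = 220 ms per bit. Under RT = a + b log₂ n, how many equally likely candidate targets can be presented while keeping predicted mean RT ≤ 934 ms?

Set 185 + 220·log₂ n ≤ 934 → log₂ n ≤ (934 − 185)/220 = 3.4045.
So n ≤ 2^3.4045 = 10.589; the largest integer n is 10.

10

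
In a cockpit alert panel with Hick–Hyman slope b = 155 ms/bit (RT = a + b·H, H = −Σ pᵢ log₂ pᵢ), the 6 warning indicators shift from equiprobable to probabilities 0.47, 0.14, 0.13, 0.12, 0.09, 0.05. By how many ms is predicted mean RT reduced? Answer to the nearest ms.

62 ms

The RT saving is b·ΔH. Equiprobable H₀ = log₂(6) = 2.5850 bits; with the given probabilities H = 2.1875 bits.
b·(H₀ − H) = 155 × (2.5850 − 2.1875) = 61.60 ms.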